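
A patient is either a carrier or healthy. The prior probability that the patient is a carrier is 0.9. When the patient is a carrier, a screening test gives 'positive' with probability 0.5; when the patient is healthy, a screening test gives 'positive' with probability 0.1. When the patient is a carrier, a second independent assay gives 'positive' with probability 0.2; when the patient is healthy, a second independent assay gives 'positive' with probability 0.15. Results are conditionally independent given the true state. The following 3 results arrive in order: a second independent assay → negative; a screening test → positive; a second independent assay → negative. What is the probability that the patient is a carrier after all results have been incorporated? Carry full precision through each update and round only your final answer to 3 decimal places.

0.976

After a second independent assay='negative': P(carrier) = 0.8·0.9000 / (0.8·0.9000 + 0.85·0.1000) ≈ 0.8944
After a screening test='positive': P(carrier) = 0.5·0.8944 / (0.5·0.8944 + 0.1·0.1056) ≈ 0.9769
After a second independent assay='negative': P(carrier) = 0.8·0.9769 / (0.8·0.9769 + 0.85·0.0231) ≈ 0.9755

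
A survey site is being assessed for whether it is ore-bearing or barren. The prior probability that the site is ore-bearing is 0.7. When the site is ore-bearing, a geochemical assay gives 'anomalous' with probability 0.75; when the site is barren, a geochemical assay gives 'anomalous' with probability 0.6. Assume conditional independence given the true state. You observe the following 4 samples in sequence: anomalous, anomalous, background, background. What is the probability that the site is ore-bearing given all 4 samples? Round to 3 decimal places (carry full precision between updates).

0.587

Each posterior becomes the prior for the next update.
After 'anomalous': P(ore) = 0.75·0.7000 / (0.75·0.7000 + 0.6·0.3000) ≈ 0.7447
After 'anomalous': P(ore) = 0.75·0.7447 / (0.75·0.7447 + 0.6·0.2553) ≈ 0.7848
After 'background': P(ore) = 0.25·0.7848 / (0.25·0.7848 + 0.4·0.2152) ≈ 0.6950
After 'background': P(ore) = 0.25·0.6950 / (0.25·0.6950 + 0.4·0.3050) ≈ 0.5875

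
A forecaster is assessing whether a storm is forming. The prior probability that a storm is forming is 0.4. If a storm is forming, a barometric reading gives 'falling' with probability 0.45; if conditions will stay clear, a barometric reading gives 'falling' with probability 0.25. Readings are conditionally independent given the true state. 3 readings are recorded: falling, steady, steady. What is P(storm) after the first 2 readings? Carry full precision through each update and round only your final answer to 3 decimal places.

After 'falling': P(storm) = 0.45·0.4000 / (0.45·0.4000 + 0.25·0.6000) ≈ 0.5455
After 'steady': P(storm) = 0.55·0.5455 / (0.55·0.5455 + 0.75·0.4545) ≈ 0.4681

0.468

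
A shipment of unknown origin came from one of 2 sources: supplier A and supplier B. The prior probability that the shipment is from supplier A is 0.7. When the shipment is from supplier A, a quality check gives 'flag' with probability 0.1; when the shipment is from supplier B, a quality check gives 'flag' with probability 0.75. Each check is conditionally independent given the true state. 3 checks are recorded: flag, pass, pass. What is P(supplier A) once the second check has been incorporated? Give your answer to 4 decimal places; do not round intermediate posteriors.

After 'flag': P(supplier A) = 0.1·0.7000 / (0.1·0.7000 + 0.75·0.3000) ≈ 0.2373
After 'pass': P(supplier A) = 0.9·0.2373 / (0.9·0.2373 + 0.25·0.7627) ≈ 0.5283

0.5283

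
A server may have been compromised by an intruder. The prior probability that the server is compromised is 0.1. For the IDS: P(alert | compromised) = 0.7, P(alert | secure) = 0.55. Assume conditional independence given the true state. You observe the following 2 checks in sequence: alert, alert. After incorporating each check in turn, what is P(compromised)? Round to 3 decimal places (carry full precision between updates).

Each posterior becomes the prior for the next update.
After 'alert': P(compromised) = 0.7·0.1000 / (0.7·0.1000 + 0.55·0.9000) ≈ 0.1239
After 'alert': P(compromised) = 0.7·0.1239 / (0.7·0.1239 + 0.55·0.8761) ≈ 0.1525

0.153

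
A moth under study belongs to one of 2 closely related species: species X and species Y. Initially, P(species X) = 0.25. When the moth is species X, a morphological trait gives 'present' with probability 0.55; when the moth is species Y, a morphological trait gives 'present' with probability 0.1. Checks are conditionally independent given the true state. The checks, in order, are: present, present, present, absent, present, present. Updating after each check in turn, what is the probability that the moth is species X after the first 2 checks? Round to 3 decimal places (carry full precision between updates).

Each posterior becomes the prior for the next update.
After 'present': P(species X) = 0.55·0.2500 / (0.55·0.2500 + 0.1·0.7500) ≈ 0.6471
After 'present': P(species X) = 0.55·0.6471 / (0.55·0.6471 + 0.1·0.3529) ≈ 0.9098

0.910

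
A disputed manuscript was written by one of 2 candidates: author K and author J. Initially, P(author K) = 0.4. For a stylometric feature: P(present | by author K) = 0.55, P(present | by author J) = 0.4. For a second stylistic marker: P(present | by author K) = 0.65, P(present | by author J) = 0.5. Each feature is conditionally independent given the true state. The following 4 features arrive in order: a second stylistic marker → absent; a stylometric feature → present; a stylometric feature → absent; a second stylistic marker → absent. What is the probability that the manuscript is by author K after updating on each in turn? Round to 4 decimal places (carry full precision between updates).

After a second stylistic marker='absent': P(author K) = 0.35·0.4000 / (0.35·0.4000 + 0.5·0.6000) ≈ 0.3182
After a stylometric feature='present': P(author K) = 0.55·0.3182 / (0.55·0.3182 + 0.4·0.6818) ≈ 0.3909
After a stylometric feature='absent': P(author K) = 0.45·0.3909 / (0.45·0.3909 + 0.6·0.6091) ≈ 0.3249
After a second stylistic marker='absent': P(author K) = 0.35·0.3249 / (0.35·0.3249 + 0.5·0.6751) ≈ 0.2520

0.2520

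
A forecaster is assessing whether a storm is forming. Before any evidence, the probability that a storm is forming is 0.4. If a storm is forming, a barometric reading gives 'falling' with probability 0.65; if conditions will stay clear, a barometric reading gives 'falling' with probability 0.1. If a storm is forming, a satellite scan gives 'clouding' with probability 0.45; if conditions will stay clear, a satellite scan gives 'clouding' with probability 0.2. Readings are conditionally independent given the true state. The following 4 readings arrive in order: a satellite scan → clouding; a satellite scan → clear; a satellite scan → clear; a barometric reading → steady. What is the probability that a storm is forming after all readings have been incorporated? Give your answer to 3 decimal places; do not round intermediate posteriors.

After a satellite scan='clouding': P(storm) = 0.45·0.4000 / (0.45·0.4000 + 0.2·0.6000) ≈ 0.6000
After a satellite scan='clear': P(storm) = 0.55·0.6000 / (0.55·0.6000 + 0.8·0.4000) ≈ 0.5077
After a satellite scan='clear': P(storm) = 0.55·0.5077 / (0.55·0.5077 + 0.8·0.4923) ≈ 0.4149
After a barometric reading='steady': P(storm) = 0.35·0.4149 / (0.35·0.4149 + 0.9·0.5851) ≈ 0.2161

0.216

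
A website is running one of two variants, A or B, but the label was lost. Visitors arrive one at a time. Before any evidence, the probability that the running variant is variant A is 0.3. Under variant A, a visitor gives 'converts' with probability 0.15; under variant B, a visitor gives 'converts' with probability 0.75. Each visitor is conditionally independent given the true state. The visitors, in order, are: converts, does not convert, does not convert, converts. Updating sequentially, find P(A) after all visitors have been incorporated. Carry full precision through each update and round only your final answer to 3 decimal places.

0.165

After 'converts': P(A) = 0.15·0.3000 / (0.15·0.3000 + 0.75·0.7000) ≈ 0.0789
After 'does not convert': P(A) = 0.85·0.0789 / (0.85·0.0789 + 0.25·0.9211) ≈ 0.2257
After 'does not convert': P(A) = 0.85·0.2257 / (0.85·0.2257 + 0.25·0.7743) ≈ 0.4977
After 'converts': P(A) = 0.15·0.4977 / (0.15·0.4977 + 0.75·0.5023) ≈ 0.1654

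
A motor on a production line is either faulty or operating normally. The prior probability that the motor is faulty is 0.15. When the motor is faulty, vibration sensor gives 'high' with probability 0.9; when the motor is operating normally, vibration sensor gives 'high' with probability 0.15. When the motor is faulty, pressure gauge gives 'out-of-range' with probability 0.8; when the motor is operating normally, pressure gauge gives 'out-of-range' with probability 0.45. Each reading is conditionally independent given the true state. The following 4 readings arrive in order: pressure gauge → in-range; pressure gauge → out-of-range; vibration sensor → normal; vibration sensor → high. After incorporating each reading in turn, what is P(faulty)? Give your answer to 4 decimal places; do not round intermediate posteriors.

Each posterior becomes the prior for the next update.
After pressure gauge='in-range': P(faulty) = 0.2·0.1500 / (0.2·0.1500 + 0.55·0.8500) ≈ 0.0603
After pressure gauge='out-of-range': P(faulty) = 0.8·0.0603 / (0.8·0.0603 + 0.45·0.9397) ≈ 0.1024
After vibration sensor='normal': P(faulty) = 0.1·0.1024 / (0.1·0.1024 + 0.85·0.8976) ≈ 0.0132
After vibration sensor='high': P(faulty) = 0.9·0.0132 / (0.9·0.0132 + 0.15·0.9868) ≈ 0.0745

0.0745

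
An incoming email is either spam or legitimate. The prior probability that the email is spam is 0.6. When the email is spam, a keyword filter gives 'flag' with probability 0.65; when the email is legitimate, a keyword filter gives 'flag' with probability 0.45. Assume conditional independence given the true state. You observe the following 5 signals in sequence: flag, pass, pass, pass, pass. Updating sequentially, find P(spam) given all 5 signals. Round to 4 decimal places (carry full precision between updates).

After 'flag': P(spam) = 0.65·0.6000 / (0.65·0.6000 + 0.45·0.4000) ≈ 0.6842
After 'pass': P(spam) = 0.35·0.6842 / (0.35·0.6842 + 0.55·0.3158) ≈ 0.5796
After 'pass': P(spam) = 0.35·0.5796 / (0.35·0.5796 + 0.55·0.4204) ≈ 0.4674
After 'pass': P(spam) = 0.35·0.4674 / (0.35·0.4674 + 0.55·0.5326) ≈ 0.3583
After 'pass': P(spam) = 0.35·0.3583 / (0.35·0.3583 + 0.55·0.6417) ≈ 0.2622

0.2622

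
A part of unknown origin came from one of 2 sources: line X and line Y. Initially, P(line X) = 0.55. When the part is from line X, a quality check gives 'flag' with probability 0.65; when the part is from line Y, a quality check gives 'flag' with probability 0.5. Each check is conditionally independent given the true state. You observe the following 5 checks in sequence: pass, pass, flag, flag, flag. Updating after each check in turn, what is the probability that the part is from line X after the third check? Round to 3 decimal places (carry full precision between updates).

0.438

Apply Bayes' rule sequentially, carrying P(line X) forward.
After 'pass': P(line X) = 0.35·0.5500 / (0.35·0.5500 + 0.5·0.4500) ≈ 0.4611
After 'pass': P(line X) = 0.35·0.4611 / (0.35·0.4611 + 0.5·0.5389) ≈ 0.3746
After 'flag': P(line X) = 0.65·0.3746 / (0.65·0.3746 + 0.5·0.6254) ≈ 0.4377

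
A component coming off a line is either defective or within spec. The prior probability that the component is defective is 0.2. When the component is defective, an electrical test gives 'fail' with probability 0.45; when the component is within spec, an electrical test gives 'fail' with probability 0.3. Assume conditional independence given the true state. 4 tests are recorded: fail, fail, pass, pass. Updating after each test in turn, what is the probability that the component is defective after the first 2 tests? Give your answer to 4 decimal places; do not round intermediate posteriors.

0.3600

After 'fail': P(defective) = 0.45·0.2000 / (0.45·0.2000 + 0.3·0.8000) ≈ 0.2727
After 'fail': P(defective) = 0.45·0.2727 / (0.45·0.2727 + 0.3·0.7273) ≈ 0.3600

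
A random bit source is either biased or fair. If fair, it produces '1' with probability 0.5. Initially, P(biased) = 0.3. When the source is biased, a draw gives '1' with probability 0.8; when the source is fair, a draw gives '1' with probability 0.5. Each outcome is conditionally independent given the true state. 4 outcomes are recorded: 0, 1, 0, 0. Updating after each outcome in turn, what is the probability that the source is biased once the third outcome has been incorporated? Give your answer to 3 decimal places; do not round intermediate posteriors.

Each posterior becomes the prior for the next update.
After '0': P(biased) = 0.2·0.3000 / (0.2·0.3000 + 0.5·0.7000) ≈ 0.1463
After '1': P(biased) = 0.8·0.1463 / (0.8·0.1463 + 0.5·0.8537) ≈ 0.2152
After '0': P(biased) = 0.2·0.2152 / (0.2·0.2152 + 0.5·0.7848) ≈ 0.0989

0.099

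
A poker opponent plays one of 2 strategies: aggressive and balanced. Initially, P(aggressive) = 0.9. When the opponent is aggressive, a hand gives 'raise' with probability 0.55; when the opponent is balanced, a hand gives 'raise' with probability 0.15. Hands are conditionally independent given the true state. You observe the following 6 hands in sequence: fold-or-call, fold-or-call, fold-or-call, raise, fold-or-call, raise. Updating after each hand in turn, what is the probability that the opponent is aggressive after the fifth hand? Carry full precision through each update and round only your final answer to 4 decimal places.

After 'fold-or-call': P(aggressive) = 0.45·0.9000 / (0.45·0.9000 + 0.85·0.1000) ≈ 0.8265
After 'fold-or-call': P(aggressive) = 0.45·0.8265 / (0.45·0.8265 + 0.85·0.1735) ≈ 0.7161
After 'fold-or-call': P(aggressive) = 0.45·0.7161 / (0.45·0.7161 + 0.85·0.2839) ≈ 0.5718
After 'raise': P(aggressive) = 0.55·0.5718 / (0.55·0.5718 + 0.15·0.4282) ≈ 0.8304
After 'fold-or-call': P(aggressive) = 0.45·0.8304 / (0.45·0.8304 + 0.85·0.1696) ≈ 0.7216

0.7216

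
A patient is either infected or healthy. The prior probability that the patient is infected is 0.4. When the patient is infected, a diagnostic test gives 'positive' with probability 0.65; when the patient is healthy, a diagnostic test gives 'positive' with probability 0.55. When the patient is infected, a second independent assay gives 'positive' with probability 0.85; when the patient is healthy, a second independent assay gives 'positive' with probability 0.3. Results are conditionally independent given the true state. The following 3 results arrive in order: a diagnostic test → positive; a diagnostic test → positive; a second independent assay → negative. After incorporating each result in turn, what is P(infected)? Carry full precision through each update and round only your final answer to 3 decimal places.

0.166

After a diagnostic test='positive': P(infected) = 0.65·0.4000 / (0.65·0.4000 + 0.55·0.6000) ≈ 0.4407
After a diagnostic test='positive': P(infected) = 0.65·0.4407 / (0.65·0.4407 + 0.55·0.5593) ≈ 0.4822
After a second independent assay='negative': P(infected) = 0.15·0.4822 / (0.15·0.4822 + 0.7·0.5178) ≈ 0.1663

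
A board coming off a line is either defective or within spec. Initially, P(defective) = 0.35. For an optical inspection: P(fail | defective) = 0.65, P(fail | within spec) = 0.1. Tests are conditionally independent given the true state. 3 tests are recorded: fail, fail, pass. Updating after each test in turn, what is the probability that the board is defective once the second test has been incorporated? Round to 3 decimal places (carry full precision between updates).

0.958

After 'fail': P(defective) = 0.65·0.3500 / (0.65·0.3500 + 0.1·0.6500) ≈ 0.7778
After 'fail': P(defective) = 0.65·0.7778 / (0.65·0.7778 + 0.1·0.2222) ≈ 0.9579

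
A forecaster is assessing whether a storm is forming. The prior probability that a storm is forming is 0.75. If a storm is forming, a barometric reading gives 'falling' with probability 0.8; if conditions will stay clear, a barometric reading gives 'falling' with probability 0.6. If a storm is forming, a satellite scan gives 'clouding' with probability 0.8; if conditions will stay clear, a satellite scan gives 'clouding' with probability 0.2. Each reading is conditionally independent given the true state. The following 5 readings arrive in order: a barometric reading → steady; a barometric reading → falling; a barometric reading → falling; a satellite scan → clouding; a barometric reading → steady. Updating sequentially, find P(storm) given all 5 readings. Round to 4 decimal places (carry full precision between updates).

After a barometric reading='steady': P(storm) = 0.2·0.7500 / (0.2·0.7500 + 0.4·0.2500) ≈ 0.6000
After a barometric reading='falling': P(storm) = 0.8·0.6000 / (0.8·0.6000 + 0.6·0.4000) ≈ 0.6667
After a barometric reading='falling': P(storm) = 0.8·0.6667 / (0.8·0.6667 + 0.6·0.3333) ≈ 0.7273
After a satellite scan='clouding': P(storm) = 0.8·0.7273 / (0.8·0.7273 + 0.2·0.2727) ≈ 0.9143
After a barometric reading='steady': P(storm) = 0.2·0.9143 / (0.2·0.9143 + 0.4·0.0857) ≈ 0.8421

0.8421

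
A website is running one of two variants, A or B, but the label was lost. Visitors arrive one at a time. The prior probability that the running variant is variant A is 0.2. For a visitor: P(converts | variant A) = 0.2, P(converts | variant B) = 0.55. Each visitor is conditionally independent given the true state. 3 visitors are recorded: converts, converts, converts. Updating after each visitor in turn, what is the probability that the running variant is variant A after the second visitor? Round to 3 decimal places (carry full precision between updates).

0.032

After 'converts': P(A) = 0.2·0.2000 / (0.2·0.2000 + 0.55·0.8000) ≈ 0.0833
After 'converts': P(A) = 0.2·0.0833 / (0.2·0.0833 + 0.55·0.9167) ≈ 0.0320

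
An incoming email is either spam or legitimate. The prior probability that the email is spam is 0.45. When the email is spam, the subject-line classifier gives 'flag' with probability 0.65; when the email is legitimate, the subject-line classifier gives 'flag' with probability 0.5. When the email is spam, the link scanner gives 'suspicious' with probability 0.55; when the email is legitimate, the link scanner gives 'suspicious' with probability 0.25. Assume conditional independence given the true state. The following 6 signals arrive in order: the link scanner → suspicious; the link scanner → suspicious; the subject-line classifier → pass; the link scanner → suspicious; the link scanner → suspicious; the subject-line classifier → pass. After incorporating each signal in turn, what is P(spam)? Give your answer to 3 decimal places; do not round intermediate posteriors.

After the link scanner='suspicious': P(spam) = 0.55·0.4500 / (0.55·0.4500 + 0.25·0.5500) ≈ 0.6429
After the link scanner='suspicious': P(spam) = 0.55·0.6429 / (0.55·0.6429 + 0.25·0.3571) ≈ 0.7984
After the subject-line classifier='pass': P(spam) = 0.35·0.7984 / (0.35·0.7984 + 0.5·0.2016) ≈ 0.7349
After the link scanner='suspicious': P(spam) = 0.55·0.7349 / (0.55·0.7349 + 0.25·0.2651) ≈ 0.8591
After the link scanner='suspicious': P(spam) = 0.55·0.8591 / (0.55·0.8591 + 0.25·0.1409) ≈ 0.9306
After the subject-line classifier='pass': P(spam) = 0.35·0.9306 / (0.35·0.9306 + 0.5·0.0694) ≈ 0.9038

0.904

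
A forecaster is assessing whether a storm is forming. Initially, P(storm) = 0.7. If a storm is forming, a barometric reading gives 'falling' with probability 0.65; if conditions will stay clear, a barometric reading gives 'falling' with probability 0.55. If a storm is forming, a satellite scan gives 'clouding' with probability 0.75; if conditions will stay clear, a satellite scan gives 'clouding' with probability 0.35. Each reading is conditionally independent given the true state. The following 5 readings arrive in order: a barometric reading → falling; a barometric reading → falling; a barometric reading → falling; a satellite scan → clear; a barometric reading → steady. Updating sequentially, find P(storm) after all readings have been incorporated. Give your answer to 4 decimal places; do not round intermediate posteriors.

0.5353

After a barometric reading='falling': P(storm) = 0.65·0.7000 / (0.65·0.7000 + 0.55·0.3000) ≈ 0.7339
After a barometric reading='falling': P(storm) = 0.65·0.7339 / (0.65·0.7339 + 0.55·0.2661) ≈ 0.7652
After a barometric reading='falling': P(storm) = 0.65·0.7652 / (0.65·0.7652 + 0.55·0.2348) ≈ 0.7939
After a satellite scan='clear': P(storm) = 0.25·0.7939 / (0.25·0.7939 + 0.65·0.2061) ≈ 0.5970
After a barometric reading='steady': P(storm) = 0.35·0.5970 / (0.35·0.5970 + 0.45·0.4030) ≈ 0.5353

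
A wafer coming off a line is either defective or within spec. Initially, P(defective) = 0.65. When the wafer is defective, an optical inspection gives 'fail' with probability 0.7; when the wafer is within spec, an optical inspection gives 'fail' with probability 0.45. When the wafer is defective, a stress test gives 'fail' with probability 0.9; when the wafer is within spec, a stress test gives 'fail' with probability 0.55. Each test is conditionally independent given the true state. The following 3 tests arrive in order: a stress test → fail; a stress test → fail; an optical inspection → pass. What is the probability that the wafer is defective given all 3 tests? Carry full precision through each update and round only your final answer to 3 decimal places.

Apply Bayes' rule sequentially, carrying P(defective) forward.
After a stress test='fail': P(defective) = 0.9·0.6500 / (0.9·0.6500 + 0.55·0.3500) ≈ 0.7524
After a stress test='fail': P(defective) = 0.9·0.7524 / (0.9·0.7524 + 0.55·0.2476) ≈ 0.8326
After an optical inspection='pass': P(defective) = 0.3·0.8326 / (0.3·0.8326 + 0.55·0.1674) ≈ 0.7306

0.731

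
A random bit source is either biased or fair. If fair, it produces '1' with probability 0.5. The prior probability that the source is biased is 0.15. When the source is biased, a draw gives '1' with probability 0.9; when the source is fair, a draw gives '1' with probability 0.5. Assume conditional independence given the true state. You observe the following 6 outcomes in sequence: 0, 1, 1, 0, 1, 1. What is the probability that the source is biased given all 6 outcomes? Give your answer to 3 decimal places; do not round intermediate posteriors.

After '0': P(biased) = 0.1·0.1500 / (0.1·0.1500 + 0.5·0.8500) ≈ 0.0341
After '1': P(biased) = 0.9·0.0341 / (0.9·0.0341 + 0.5·0.9659) ≈ 0.0597
After '1': P(biased) = 0.9·0.0597 / (0.9·0.0597 + 0.5·0.9403) ≈ 0.1026
After '0': P(biased) = 0.1·0.1026 / (0.1·0.1026 + 0.5·0.8974) ≈ 0.0224
After '1': P(biased) = 0.9·0.0224 / (0.9·0.0224 + 0.5·0.9776) ≈ 0.0395
After '1': P(biased) = 0.9·0.0395 / (0.9·0.0395 + 0.5·0.9605) ≈ 0.0690

0.069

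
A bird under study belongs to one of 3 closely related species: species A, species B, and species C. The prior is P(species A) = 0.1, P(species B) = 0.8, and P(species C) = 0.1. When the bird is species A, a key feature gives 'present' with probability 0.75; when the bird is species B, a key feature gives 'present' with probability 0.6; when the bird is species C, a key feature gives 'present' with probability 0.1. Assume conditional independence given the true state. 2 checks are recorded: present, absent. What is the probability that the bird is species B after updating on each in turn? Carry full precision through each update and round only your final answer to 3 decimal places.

After 'present': normaliser = 0.75·0.1000 + 0.6·0.8000 + 0.1·0.1000; P(species A) ≈ 0.1327, P(species B) ≈ 0.8496, P(species C) ≈ 0.0177
After 'absent': normaliser = 0.25·0.1327 + 0.4·0.8496 + 0.9·0.0177; P(species A) ≈ 0.0853, P(species B) ≈ 0.8737, P(species C) ≈ 0.0410

0.874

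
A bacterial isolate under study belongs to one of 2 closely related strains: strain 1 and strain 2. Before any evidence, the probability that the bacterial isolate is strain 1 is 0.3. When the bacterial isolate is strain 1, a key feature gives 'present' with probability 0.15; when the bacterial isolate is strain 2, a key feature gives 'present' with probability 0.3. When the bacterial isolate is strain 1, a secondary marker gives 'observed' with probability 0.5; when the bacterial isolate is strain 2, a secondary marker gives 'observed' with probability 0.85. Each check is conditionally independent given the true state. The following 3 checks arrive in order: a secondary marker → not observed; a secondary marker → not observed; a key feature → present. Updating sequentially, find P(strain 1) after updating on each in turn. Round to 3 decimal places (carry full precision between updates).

After a secondary marker='not observed': P(strain 1) = 0.5·0.3000 / (0.5·0.3000 + 0.15·0.7000) ≈ 0.5882
After a secondary marker='not observed': P(strain 1) = 0.5·0.5882 / (0.5·0.5882 + 0.15·0.4118) ≈ 0.8264
After a key feature='present': P(strain 1) = 0.15·0.8264 / (0.15·0.8264 + 0.3·0.1736) ≈ 0.7042

0.704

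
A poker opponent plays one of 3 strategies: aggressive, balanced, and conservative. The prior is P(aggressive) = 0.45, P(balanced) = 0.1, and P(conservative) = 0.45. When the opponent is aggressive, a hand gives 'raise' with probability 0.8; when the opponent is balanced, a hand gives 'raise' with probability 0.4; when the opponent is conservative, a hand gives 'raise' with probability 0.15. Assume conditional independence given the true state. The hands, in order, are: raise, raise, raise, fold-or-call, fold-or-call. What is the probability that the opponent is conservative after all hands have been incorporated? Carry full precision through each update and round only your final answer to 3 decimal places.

0.087

Each posterior becomes the prior for the next update.
After 'raise': normaliser = 0.8·0.4500 + 0.4·0.1000 + 0.15·0.4500; P(aggressive) ≈ 0.7701, P(balanced) ≈ 0.0856, P(conservative) ≈ 0.1444
After 'raise': normaliser = 0.8·0.7701 + 0.4·0.0856 + 0.15·0.1444; P(aggressive) ≈ 0.9168, P(balanced) ≈ 0.0509, P(conservative) ≈ 0.0322
After 'raise': normaliser = 0.8·0.9168 + 0.4·0.0509 + 0.15·0.0322; P(aggressive) ≈ 0.9668, P(balanced) ≈ 0.0269, P(conservative) ≈ 0.0064
After 'fold-or-call': normaliser = 0.2·0.9668 + 0.6·0.0269 + 0.85·0.0064; P(aggressive) ≈ 0.8998, P(balanced) ≈ 0.0750, P(conservative) ≈ 0.0252
After 'fold-or-call': normaliser = 0.2·0.8998 + 0.6·0.0750 + 0.85·0.0252; P(aggressive) ≈ 0.7304, P(balanced) ≈ 0.1826, P(conservative) ≈ 0.0870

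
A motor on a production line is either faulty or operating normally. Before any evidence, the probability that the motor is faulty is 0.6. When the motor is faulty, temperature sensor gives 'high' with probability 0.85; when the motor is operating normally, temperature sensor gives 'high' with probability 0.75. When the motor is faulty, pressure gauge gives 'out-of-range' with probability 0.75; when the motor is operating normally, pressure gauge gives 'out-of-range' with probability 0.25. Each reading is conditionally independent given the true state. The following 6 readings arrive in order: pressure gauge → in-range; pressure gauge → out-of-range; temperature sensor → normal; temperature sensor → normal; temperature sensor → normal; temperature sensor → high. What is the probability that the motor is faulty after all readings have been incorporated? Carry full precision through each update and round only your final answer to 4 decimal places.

After pressure gauge='in-range': P(faulty) = 0.25·0.6000 / (0.25·0.6000 + 0.75·0.4000) ≈ 0.3333
After pressure gauge='out-of-range': P(faulty) = 0.75·0.3333 / (0.75·0.3333 + 0.25·0.6667) ≈ 0.6000
After temperature sensor='normal': P(faulty) = 0.15·0.6000 / (0.15·0.6000 + 0.25·0.4000) ≈ 0.4737
After temperature sensor='normal': P(faulty) = 0.15·0.4737 / (0.15·0.4737 + 0.25·0.5263) ≈ 0.3506
After temperature sensor='normal': P(faulty) = 0.15·0.3506 / (0.15·0.3506 + 0.25·0.6494) ≈ 0.2447
After temperature sensor='high': P(faulty) = 0.85·0.2447 / (0.85·0.2447 + 0.75·0.7553) ≈ 0.2686

0.2686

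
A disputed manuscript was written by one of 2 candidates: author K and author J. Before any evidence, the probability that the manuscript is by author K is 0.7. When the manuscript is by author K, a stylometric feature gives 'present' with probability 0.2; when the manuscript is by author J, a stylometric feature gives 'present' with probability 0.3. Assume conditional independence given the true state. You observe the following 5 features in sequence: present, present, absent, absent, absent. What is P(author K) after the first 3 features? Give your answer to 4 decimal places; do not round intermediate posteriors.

After 'present': P(author K) = 0.2·0.7000 / (0.2·0.7000 + 0.3·0.3000) ≈ 0.6087
After 'present': P(author K) = 0.2·0.6087 / (0.2·0.6087 + 0.3·0.3913) ≈ 0.5091
After 'absent': P(author K) = 0.8·0.5091 / (0.8·0.5091 + 0.7·0.4909) ≈ 0.5424

0.5424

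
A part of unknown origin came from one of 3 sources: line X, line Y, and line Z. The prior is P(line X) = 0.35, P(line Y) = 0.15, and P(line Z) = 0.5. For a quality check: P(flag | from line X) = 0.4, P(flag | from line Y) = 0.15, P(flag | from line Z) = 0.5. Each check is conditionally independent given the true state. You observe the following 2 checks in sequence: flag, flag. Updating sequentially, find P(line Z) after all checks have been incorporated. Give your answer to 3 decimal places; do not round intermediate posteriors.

After 'flag': normaliser = 0.4·0.3500 + 0.15·0.1500 + 0.5·0.5000; P(line X) ≈ 0.3394, P(line Y) ≈ 0.0545, P(line Z) ≈ 0.6061
After 'flag': normaliser = 0.4·0.3394 + 0.15·0.0545 + 0.5·0.6061; P(line X) ≈ 0.3037, P(line Y) ≈ 0.0183, P(line Z) ≈ 0.6780

0.678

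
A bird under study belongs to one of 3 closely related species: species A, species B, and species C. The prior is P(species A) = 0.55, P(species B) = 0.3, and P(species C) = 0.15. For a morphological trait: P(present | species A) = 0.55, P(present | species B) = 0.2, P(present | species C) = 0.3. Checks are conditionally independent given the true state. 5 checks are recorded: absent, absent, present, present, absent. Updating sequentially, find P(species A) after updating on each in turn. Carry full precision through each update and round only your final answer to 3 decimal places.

After 'absent': normaliser = 0.45·0.5500 + 0.8·0.3000 + 0.7·0.1500; P(species A) ≈ 0.4177, P(species B) ≈ 0.4051, P(species C) ≈ 0.1772
After 'absent': normaliser = 0.45·0.4177 + 0.8·0.4051 + 0.7·0.1772; P(species A) ≈ 0.2955, P(species B) ≈ 0.5095, P(species C) ≈ 0.1950
After 'present': normaliser = 0.55·0.2955 + 0.2·0.5095 + 0.3·0.1950; P(species A) ≈ 0.5033, P(species B) ≈ 0.3155, P(species C) ≈ 0.1812
After 'present': normaliser = 0.55·0.5033 + 0.2·0.3155 + 0.3·0.1812; P(species A) ≈ 0.7021, P(species B) ≈ 0.1600, P(species C) ≈ 0.1379
After 'absent': normaliser = 0.45·0.7021 + 0.8·0.1600 + 0.7·0.1379; P(species A) ≈ 0.5846, P(species B) ≈ 0.2369, P(species C) ≈ 0.1785

0.585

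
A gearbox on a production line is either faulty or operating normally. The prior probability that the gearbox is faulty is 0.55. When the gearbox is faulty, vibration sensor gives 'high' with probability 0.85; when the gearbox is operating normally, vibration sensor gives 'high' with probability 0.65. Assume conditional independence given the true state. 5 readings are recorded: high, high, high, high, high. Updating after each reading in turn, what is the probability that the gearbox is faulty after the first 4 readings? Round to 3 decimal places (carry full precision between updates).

0.781

After 'high': P(faulty) = 0.85·0.5500 / (0.85·0.5500 + 0.65·0.4500) ≈ 0.6151
After 'high': P(faulty) = 0.85·0.6151 / (0.85·0.6151 + 0.65·0.3849) ≈ 0.6764
After 'high': P(faulty) = 0.85·0.6764 / (0.85·0.6764 + 0.65·0.3236) ≈ 0.7321
After 'high': P(faulty) = 0.85·0.7321 / (0.85·0.7321 + 0.65·0.2679) ≈ 0.7814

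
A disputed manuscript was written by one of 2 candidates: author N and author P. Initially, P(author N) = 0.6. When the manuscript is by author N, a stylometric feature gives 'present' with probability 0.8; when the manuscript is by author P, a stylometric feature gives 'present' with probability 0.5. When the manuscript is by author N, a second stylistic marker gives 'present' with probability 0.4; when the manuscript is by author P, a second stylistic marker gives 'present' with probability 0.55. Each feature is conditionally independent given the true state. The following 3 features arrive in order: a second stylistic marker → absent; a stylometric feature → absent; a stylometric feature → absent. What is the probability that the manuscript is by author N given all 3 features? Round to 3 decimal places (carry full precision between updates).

After a second stylistic marker='absent': P(author N) = 0.6·0.6000 / (0.6·0.6000 + 0.45·0.4000) ≈ 0.6667
After a stylometric feature='absent': P(author N) = 0.2·0.6667 / (0.2·0.6667 + 0.5·0.3333) ≈ 0.4444
After a stylometric feature='absent': P(author N) = 0.2·0.4444 / (0.2·0.4444 + 0.5·0.5556) ≈ 0.2424

0.242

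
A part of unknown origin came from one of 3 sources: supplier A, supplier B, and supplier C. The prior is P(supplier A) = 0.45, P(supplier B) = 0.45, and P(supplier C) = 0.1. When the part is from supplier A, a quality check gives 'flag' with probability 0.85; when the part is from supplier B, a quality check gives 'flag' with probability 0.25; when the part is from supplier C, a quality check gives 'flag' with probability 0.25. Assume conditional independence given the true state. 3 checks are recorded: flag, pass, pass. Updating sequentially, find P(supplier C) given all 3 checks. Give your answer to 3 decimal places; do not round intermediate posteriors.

0.164

After 'flag': normaliser = 0.85·0.4500 + 0.25·0.4500 + 0.25·0.1000; P(supplier A) ≈ 0.7356, P(supplier B) ≈ 0.2163, P(supplier C) ≈ 0.0481
After 'pass': normaliser = 0.15·0.7356 + 0.75·0.2163 + 0.75·0.0481; P(supplier A) ≈ 0.3575, P(supplier B) ≈ 0.5257, P(supplier C) ≈ 0.1168
After 'pass': normaliser = 0.15·0.3575 + 0.75·0.5257 + 0.75·0.1168; P(supplier A) ≈ 0.1001, P(supplier B) ≈ 0.7363, P(supplier C) ≈ 0.1636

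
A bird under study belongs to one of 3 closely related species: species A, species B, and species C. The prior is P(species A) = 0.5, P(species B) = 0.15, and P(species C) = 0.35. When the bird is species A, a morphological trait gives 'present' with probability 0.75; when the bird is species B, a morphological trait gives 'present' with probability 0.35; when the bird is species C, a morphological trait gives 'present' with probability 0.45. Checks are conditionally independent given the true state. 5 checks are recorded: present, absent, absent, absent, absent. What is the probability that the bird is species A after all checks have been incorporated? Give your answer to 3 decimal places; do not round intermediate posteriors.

Each posterior becomes the prior for the next update.
After 'present': normaliser = 0.75·0.5000 + 0.35·0.1500 + 0.45·0.3500; P(species A) ≈ 0.6410, P(species B) ≈ 0.0897, P(species C) ≈ 0.2692
After 'absent': normaliser = 0.25·0.6410 + 0.65·0.0897 + 0.55·0.2692; P(species A) ≈ 0.4371, P(species B) ≈ 0.1591, P(species C) ≈ 0.4038
After 'absent': normaliser = 0.25·0.4371 + 0.65·0.1591 + 0.55·0.4038; P(species A) ≈ 0.2513, P(species B) ≈ 0.2378, P(species C) ≈ 0.5109
After 'absent': normaliser = 0.25·0.2513 + 0.65·0.2378 + 0.55·0.5109; P(species A) ≈ 0.1261, P(species B) ≈ 0.3102, P(species C) ≈ 0.5638
After 'absent': normaliser = 0.25·0.1261 + 0.65·0.3102 + 0.55·0.5638; P(species A) ≈ 0.0580, P(species B) ≈ 0.3712, P(species C) ≈ 0.5708

0.058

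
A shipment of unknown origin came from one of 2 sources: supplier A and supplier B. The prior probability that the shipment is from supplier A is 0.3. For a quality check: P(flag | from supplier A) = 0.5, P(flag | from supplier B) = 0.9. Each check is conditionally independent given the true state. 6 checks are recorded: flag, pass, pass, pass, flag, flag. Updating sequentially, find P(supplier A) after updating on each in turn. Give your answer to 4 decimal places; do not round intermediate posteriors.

After 'flag': P(supplier A) = 0.5·0.3000 / (0.5·0.3000 + 0.9·0.7000) ≈ 0.1923
After 'pass': P(supplier A) = 0.5·0.1923 / (0.5·0.1923 + 0.1·0.8077) ≈ 0.5435
After 'pass': P(supplier A) = 0.5·0.5435 / (0.5·0.5435 + 0.1·0.4565) ≈ 0.8562
After 'pass': P(supplier A) = 0.5·0.8562 / (0.5·0.8562 + 0.1·0.1438) ≈ 0.9675
After 'flag': P(supplier A) = 0.5·0.9675 / (0.5·0.9675 + 0.9·0.0325) ≈ 0.9430
After 'flag': P(supplier A) = 0.5·0.9430 / (0.5·0.9430 + 0.9·0.0570) ≈ 0.9018

0.9018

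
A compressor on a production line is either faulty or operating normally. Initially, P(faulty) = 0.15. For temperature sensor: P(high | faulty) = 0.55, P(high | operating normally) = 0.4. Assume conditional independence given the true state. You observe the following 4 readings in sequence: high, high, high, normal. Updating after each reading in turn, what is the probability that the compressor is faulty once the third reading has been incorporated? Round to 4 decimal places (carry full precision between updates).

0.3145

After 'high': P(faulty) = 0.55·0.1500 / (0.55·0.1500 + 0.4·0.8500) ≈ 0.1953
After 'high': P(faulty) = 0.55·0.1953 / (0.55·0.1953 + 0.4·0.8047) ≈ 0.2502
After 'high': P(faulty) = 0.55·0.2502 / (0.55·0.2502 + 0.4·0.7498) ≈ 0.3145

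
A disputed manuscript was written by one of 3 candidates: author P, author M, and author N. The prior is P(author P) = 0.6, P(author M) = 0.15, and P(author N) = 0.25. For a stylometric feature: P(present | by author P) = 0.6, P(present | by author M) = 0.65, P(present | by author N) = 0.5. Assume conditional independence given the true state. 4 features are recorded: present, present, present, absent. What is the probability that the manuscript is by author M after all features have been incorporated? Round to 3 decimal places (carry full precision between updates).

Apply Bayes' rule sequentially, carrying P(author M) forward.
After 'present': normaliser = 0.6·0.6000 + 0.65·0.1500 + 0.5·0.2500; P(author P) ≈ 0.6180, P(author M) ≈ 0.1674, P(author N) ≈ 0.2146
After 'present': normaliser = 0.6·0.6180 + 0.65·0.1674 + 0.5·0.2146; P(author P) ≈ 0.6318, P(author M) ≈ 0.1854, P(author N) ≈ 0.1828
After 'present': normaliser = 0.6·0.6318 + 0.65·0.1854 + 0.5·0.1828; P(author P) ≈ 0.6414, P(author M) ≈ 0.2039, P(author N) ≈ 0.1547
After 'absent': normaliser = 0.4·0.6414 + 0.35·0.2039 + 0.5·0.1547; P(author P) ≈ 0.6331, P(author M) ≈ 0.1761, P(author N) ≈ 0.1908

0.176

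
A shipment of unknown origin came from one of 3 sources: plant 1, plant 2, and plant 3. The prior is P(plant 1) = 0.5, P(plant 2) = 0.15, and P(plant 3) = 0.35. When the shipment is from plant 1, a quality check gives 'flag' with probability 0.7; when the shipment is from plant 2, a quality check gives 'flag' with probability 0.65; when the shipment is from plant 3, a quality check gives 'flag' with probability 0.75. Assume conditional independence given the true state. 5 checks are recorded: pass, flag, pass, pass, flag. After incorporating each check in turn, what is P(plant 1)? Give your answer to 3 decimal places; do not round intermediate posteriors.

0.533

Apply Bayes' rule sequentially, carrying P(plant 1) forward.
After 'pass': normaliser = 0.3·0.5000 + 0.35·0.1500 + 0.25·0.3500; P(plant 1) ≈ 0.5172, P(plant 2) ≈ 0.1810, P(plant 3) ≈ 0.3017
After 'flag': normaliser = 0.7·0.5172 + 0.65·0.1810 + 0.75·0.3017; P(plant 1) ≈ 0.5128, P(plant 2) ≈ 0.1667, P(plant 3) ≈ 0.3205
After 'pass': normaliser = 0.3·0.5128 + 0.35·0.1667 + 0.25·0.3205; P(plant 1) ≈ 0.5263, P(plant 2) ≈ 0.1996, P(plant 3) ≈ 0.2741
After 'pass': normaliser = 0.3·0.5263 + 0.35·0.1996 + 0.25·0.2741; P(plant 1) ≈ 0.5329, P(plant 2) ≈ 0.2358, P(plant 3) ≈ 0.2313
After 'flag': normaliser = 0.7·0.5329 + 0.65·0.2358 + 0.75·0.2313; P(plant 1) ≈ 0.5331, P(plant 2) ≈ 0.2190, P(plant 3) ≈ 0.2479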